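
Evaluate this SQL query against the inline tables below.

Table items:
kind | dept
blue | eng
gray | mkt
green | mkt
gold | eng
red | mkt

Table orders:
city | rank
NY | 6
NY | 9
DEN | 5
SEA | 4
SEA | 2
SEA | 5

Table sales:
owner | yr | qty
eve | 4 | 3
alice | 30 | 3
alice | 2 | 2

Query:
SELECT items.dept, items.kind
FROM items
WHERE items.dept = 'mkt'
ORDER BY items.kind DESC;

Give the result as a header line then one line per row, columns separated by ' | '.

After WHERE (3 rows):
items.kind | items.dept
gray | mkt
green | mkt
red | mkt
After SELECT (3 rows):
items.dept | items.kind
mkt | gray
mkt | green
mkt | red
After ORDER BY (3 rows):
items.dept | items.kind
mkt | red
mkt | green
mkt | gray

== RESULT ==
items.dept | items.kind
mkt | red
mkt | green
mkt | gray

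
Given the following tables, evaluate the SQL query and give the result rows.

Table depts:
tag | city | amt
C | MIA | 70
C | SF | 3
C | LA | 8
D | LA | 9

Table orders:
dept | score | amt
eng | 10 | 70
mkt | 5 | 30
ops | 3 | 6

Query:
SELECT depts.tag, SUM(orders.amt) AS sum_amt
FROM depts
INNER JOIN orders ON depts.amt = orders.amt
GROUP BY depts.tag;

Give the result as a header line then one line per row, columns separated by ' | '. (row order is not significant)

After JOIN orders (1 rows):
depts.tag | depts.city | depts.amt | orders.dept | orders.score | orders.amt
C | MIA | 70 | eng | 10 | 70
After GROUP BY (1 rows):
depts.tag | sum_amt
C | 70

== RESULT ==
depts.tag | sum_amt
C | 70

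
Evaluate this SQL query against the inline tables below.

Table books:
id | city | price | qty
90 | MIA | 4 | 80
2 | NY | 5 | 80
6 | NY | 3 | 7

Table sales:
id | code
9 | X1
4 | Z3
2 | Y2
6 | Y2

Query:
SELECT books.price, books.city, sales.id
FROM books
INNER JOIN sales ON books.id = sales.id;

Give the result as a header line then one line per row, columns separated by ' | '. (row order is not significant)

After JOIN sales (2 rows):
books.id | books.city | books.price | books.qty | sales.id | sales.code
2 | NY | 5 | 80 | 2 | Y2
6 | NY | 3 | 7 | 6 | Y2
After SELECT (2 rows):
books.price | books.city | sales.id
5 | NY | 2
3 | NY | 6

== RESULT ==
books.price | books.city | sales.id
5 | NY | 2
3 | NY | 6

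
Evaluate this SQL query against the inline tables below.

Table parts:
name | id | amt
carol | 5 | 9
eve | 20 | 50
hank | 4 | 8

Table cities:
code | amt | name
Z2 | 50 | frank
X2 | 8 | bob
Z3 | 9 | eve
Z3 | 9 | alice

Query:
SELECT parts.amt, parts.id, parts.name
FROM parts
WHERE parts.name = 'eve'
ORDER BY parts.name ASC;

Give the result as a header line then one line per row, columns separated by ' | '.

After WHERE (1 rows):
parts.name | parts.id | parts.amt
eve | 20 | 50
After SELECT (1 rows):
parts.amt | parts.id | parts.name
50 | 20 | eve
After ORDER BY (1 rows):
parts.amt | parts.id | parts.name
50 | 20 | eve

== RESULT ==
parts.amt | parts.id | parts.name
50 | 20 | eve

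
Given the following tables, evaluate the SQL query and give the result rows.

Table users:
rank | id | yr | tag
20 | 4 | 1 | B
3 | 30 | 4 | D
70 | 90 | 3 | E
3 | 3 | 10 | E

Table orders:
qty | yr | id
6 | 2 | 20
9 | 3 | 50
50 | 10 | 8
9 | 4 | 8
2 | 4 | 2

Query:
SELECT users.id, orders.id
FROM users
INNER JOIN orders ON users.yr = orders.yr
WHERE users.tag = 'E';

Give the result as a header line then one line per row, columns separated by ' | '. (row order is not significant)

After JOIN orders (4 rows):
users.rank | users.id | users.yr | users.tag | orders.qty | orders.yr | orders.id
3 | 30 | 4 | D | 9 | 4 | 8
3 | 30 | 4 | D | 2 | 4 | 2
70 | 90 | 3 | E | 9 | 3 | 50
3 | 3 | 10 | E | 50 | 10 | 8
After WHERE (2 rows):
users.rank | users.id | users.yr | users.tag | orders.qty | orders.yr | orders.id
70 | 90 | 3 | E | 9 | 3 | 50
3 | 3 | 10 | E | 50 | 10 | 8
After SELECT (2 rows):
users.id | orders.id
90 | 50
3 | 8

== RESULT ==
users.id | orders.id
90 | 50
3 | 8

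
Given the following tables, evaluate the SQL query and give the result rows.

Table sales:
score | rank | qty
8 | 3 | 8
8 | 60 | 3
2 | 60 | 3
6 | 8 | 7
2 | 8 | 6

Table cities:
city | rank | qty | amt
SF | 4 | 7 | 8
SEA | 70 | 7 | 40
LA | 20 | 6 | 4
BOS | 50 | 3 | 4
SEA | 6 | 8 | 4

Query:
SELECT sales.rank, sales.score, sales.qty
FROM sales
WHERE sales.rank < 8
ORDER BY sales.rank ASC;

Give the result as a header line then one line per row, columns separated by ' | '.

After WHERE (1 rows):
sales.score | sales.rank | sales.qty
8 | 3 | 8
After SELECT (1 rows):
sales.rank | sales.score | sales.qty
3 | 8 | 8
After ORDER BY (1 rows):
sales.rank | sales.score | sales.qty
3 | 8 | 8

== RESULT ==
sales.rank | sales.score | sales.qty
3 | 8 | 8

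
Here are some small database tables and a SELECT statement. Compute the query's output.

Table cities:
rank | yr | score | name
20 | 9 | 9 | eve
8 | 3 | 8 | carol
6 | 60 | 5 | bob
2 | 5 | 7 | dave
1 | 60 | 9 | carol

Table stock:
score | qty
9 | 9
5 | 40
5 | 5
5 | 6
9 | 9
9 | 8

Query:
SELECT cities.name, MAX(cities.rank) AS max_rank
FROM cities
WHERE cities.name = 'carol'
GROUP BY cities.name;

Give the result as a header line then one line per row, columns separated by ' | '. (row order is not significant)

After WHERE (2 rows):
cities.rank | cities.yr | cities.score | cities.name
8 | 3 | 8 | carol
1 | 60 | 9 | carol
After GROUP BY (1 rows):
cities.name | max_rank
carol | 8

== RESULT ==
cities.name | max_rank
carol | 8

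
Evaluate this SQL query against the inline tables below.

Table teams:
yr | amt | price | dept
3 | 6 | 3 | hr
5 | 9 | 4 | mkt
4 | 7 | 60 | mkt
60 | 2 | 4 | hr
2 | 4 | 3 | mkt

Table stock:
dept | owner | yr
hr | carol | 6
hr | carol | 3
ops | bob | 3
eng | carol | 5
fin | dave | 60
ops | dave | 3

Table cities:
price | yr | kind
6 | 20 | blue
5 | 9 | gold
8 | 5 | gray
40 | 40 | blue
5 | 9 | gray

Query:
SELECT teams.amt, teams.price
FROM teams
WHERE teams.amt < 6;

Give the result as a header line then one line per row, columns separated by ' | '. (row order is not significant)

After WHERE (2 rows):
teams.yr | teams.amt | teams.price | teams.dept
60 | 2 | 4 | hr
2 | 4 | 3 | mkt
After SELECT (2 rows):
teams.amt | teams.price
2 | 4
4 | 3

== RESULT ==
teams.amt | teams.price
2 | 4
4 | 3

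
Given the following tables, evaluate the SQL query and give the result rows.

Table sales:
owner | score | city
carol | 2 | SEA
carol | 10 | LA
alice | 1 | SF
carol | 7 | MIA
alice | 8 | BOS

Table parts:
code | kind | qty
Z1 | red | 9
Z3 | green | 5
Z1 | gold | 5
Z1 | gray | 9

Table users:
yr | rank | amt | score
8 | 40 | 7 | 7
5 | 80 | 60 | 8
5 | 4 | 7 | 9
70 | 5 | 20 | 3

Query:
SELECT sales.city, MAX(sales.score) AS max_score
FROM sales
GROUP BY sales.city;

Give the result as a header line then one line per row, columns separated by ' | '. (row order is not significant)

After GROUP BY (5 rows):
sales.city | max_score
SEA | 2
LA | 10
SF | 1
MIA | 7
BOS | 8

== RESULT ==
sales.city | max_score
SEA | 2
LA | 10
SF | 1
MIA | 7
BOS | 8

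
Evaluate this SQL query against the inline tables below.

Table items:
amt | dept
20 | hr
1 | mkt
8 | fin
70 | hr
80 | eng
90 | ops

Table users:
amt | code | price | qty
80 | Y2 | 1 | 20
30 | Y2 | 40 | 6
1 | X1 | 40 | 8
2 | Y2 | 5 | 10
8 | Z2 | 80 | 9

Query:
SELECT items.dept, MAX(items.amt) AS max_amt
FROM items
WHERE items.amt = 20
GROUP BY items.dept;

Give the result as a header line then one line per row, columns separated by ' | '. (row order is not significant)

== RESULT ==
items.dept | max_amt
hr | 20

Derivation:
After WHERE (1 rows):
items.amt | items.dept
20 | hr
After GROUP BY (1 rows):
items.dept | max_amt
hr | 20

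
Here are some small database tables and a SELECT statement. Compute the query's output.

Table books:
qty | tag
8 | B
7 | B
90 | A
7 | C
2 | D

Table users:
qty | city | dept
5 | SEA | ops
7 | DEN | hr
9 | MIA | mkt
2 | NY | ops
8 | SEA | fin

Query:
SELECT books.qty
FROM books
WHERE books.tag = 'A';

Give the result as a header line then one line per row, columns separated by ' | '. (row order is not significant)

== RESULT ==
books.qty
90

Derivation:
After WHERE (1 rows):
books.qty | books.tag
90 | A
After SELECT (1 rows):
books.qty
90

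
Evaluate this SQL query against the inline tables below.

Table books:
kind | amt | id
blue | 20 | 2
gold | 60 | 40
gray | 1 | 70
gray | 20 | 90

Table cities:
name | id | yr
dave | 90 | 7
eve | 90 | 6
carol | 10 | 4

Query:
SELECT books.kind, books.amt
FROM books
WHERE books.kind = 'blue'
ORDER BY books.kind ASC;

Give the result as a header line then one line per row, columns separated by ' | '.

== RESULT ==
books.kind | books.amt
blue | 20

Derivation:
After WHERE (1 rows):
books.kind | books.amt | books.id
blue | 20 | 2
After SELECT (1 rows):
books.kind | books.amt
blue | 20
After ORDER BY (1 rows):
books.kind | books.amt
blue | 20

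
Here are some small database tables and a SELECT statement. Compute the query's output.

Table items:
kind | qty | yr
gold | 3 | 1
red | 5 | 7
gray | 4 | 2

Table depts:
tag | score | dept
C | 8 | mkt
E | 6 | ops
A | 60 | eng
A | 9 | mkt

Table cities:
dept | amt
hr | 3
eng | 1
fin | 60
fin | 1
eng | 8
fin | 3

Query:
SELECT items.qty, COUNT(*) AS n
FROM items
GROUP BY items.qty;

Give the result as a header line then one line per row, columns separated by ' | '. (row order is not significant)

After GROUP BY (3 rows):
items.qty | n
3 | 1
5 | 1
4 | 1

== RESULT ==
items.qty | n
3 | 1
5 | 1
4 | 1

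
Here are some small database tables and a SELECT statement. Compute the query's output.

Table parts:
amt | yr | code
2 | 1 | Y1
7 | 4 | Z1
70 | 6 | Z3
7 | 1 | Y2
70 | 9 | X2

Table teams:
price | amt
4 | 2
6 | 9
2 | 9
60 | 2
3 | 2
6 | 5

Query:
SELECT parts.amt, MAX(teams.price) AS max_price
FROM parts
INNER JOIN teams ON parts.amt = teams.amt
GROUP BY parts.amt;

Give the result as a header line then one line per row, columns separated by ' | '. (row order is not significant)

After JOIN teams (3 rows):
parts.amt | parts.yr | parts.code | teams.price | teams.amt
2 | 1 | Y1 | 4 | 2
2 | 1 | Y1 | 60 | 2
2 | 1 | Y1 | 3 | 2
After GROUP BY (1 rows):
parts.amt | max_price
2 | 60

== RESULT ==
parts.amt | max_price
2 | 60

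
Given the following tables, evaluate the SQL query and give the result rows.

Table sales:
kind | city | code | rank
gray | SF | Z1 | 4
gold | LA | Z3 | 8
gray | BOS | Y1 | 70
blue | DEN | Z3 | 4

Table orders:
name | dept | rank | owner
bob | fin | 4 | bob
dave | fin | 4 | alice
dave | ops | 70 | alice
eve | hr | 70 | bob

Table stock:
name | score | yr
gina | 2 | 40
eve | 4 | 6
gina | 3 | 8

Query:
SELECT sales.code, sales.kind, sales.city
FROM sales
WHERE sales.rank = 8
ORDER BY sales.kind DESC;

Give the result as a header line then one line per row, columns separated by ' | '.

== RESULT ==
sales.code | sales.kind | sales.city
Z3 | gold | LA

Derivation:
After WHERE (1 rows):
sales.kind | sales.city | sales.code | sales.rank
gold | LA | Z3 | 8
After SELECT (1 rows):
sales.code | sales.kind | sales.city
Z3 | gold | LA
After ORDER BY (1 rows):
sales.code | sales.kind | sales.city
Z3 | gold | LA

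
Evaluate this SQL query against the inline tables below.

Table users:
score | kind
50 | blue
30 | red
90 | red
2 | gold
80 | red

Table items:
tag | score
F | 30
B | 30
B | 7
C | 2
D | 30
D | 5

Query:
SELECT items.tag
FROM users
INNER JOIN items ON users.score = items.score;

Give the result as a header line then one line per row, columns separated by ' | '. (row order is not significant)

== RESULT ==
items.tag
F
B
D
C

Derivation:
After JOIN items (4 rows):
users.score | users.kind | items.tag | items.score
30 | red | F | 30
30 | red | B | 30
30 | red | D | 30
2 | gold | C | 2
After SELECT (4 rows):
items.tag
F
B
D
C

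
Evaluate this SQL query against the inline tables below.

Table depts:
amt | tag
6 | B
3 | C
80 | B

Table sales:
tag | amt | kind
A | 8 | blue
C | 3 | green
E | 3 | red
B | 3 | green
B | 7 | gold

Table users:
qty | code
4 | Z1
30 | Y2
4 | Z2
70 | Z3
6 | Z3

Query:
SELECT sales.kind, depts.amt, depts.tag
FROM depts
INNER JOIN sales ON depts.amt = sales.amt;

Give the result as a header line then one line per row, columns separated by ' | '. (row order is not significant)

After JOIN sales (3 rows):
depts.amt | depts.tag | sales.tag | sales.amt | sales.kind
3 | C | C | 3 | green
3 | C | E | 3 | red
3 | C | B | 3 | green
After SELECT (3 rows):
sales.kind | depts.amt | depts.tag
green | 3 | C
red | 3 | C
green | 3 | C

== RESULT ==
sales.kind | depts.amt | depts.tag
green | 3 | C
red | 3 | C
green | 3 | C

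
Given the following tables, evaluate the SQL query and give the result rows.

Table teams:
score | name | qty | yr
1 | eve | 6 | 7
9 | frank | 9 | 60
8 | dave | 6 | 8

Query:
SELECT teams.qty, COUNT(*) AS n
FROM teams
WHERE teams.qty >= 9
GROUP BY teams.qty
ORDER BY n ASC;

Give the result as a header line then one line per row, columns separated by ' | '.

After WHERE (1 rows):
teams.score | teams.name | teams.qty | teams.yr
9 | frank | 9 | 60
After GROUP BY (1 rows):
teams.qty | n
9 | 1
After ORDER BY (1 rows):
teams.qty | n
9 | 1

== RESULT ==
teams.qty | n
9 | 1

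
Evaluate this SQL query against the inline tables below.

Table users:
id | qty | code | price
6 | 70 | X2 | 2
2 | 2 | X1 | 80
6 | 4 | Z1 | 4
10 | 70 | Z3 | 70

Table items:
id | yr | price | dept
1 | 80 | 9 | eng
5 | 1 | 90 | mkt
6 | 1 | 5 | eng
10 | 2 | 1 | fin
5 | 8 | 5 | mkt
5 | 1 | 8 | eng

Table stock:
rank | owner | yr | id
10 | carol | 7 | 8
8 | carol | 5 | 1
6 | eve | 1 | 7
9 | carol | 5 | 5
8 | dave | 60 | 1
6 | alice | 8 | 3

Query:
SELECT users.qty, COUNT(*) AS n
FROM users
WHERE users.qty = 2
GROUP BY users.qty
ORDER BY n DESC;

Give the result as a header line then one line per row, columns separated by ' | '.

== RESULT ==
users.qty | n
2 | 1

Derivation:
After WHERE (1 rows):
users.id | users.qty | users.code | users.price
2 | 2 | X1 | 80
After GROUP BY (1 rows):
users.qty | n
2 | 1
After ORDER BY (1 rows):
users.qty | n
2 | 1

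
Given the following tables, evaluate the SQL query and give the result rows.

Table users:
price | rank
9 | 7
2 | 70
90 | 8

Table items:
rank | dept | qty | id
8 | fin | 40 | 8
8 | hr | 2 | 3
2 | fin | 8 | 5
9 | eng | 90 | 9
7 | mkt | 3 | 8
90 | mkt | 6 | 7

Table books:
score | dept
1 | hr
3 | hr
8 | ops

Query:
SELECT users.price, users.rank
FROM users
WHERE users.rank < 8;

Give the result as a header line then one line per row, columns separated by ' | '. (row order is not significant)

After WHERE (1 rows):
users.price | users.rank
9 | 7
After SELECT (1 rows):
users.price | users.rank
9 | 7

== RESULT ==
users.price | users.rank
9 | 7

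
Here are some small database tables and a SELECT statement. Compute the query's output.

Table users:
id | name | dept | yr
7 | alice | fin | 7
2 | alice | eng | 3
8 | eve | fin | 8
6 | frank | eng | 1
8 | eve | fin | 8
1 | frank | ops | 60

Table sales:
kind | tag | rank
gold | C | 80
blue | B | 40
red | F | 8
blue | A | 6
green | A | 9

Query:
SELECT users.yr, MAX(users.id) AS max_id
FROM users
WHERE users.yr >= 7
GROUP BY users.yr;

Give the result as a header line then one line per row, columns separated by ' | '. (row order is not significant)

== RESULT ==
users.yr | max_id
7 | 7
8 | 8
60 | 1

Derivation:
After WHERE (4 rows):
users.id | users.name | users.dept | users.yr
7 | alice | fin | 7
8 | eve | fin | 8
8 | eve | fin | 8
1 | frank | ops | 60
After GROUP BY (3 rows):
users.yr | max_id
7 | 7
8 | 8
60 | 1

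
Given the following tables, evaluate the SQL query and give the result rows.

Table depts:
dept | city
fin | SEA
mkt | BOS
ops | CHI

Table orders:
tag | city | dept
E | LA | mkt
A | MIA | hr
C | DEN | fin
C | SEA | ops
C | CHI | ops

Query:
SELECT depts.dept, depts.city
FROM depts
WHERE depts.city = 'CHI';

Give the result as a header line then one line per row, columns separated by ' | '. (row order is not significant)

After WHERE (1 rows):
depts.dept | depts.city
ops | CHI
After SELECT (1 rows):
depts.dept | depts.city
ops | CHI

== RESULT ==
depts.dept | depts.city
ops | CHI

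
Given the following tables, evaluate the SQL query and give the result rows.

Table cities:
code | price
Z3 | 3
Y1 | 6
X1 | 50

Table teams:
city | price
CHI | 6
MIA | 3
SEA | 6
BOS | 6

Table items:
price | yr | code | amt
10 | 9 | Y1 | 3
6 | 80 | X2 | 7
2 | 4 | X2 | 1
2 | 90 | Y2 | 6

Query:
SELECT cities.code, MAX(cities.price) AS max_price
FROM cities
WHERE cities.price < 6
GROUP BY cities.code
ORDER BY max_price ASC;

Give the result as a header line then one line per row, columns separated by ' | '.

After WHERE (1 rows):
cities.code | cities.price
Z3 | 3
After GROUP BY (1 rows):
cities.code | max_price
Z3 | 3
After ORDER BY (1 rows):
cities.code | max_price
Z3 | 3

== RESULT ==
cities.code | max_price
Z3 | 3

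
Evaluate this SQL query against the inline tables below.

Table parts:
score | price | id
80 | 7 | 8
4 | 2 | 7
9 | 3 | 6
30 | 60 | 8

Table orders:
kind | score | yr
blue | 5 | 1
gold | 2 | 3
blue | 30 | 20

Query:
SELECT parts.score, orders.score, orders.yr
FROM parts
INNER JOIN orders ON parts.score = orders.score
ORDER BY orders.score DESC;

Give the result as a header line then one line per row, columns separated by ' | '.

After JOIN orders (1 rows):
parts.score | parts.price | parts.id | orders.kind | orders.score | orders.yr
30 | 60 | 8 | blue | 30 | 20
After SELECT (1 rows):
parts.score | orders.score | orders.yr
30 | 30 | 20
After ORDER BY (1 rows):
parts.score | orders.score | orders.yr
30 | 30 | 20

== RESULT ==
parts.score | orders.score | orders.yr
30 | 30 | 20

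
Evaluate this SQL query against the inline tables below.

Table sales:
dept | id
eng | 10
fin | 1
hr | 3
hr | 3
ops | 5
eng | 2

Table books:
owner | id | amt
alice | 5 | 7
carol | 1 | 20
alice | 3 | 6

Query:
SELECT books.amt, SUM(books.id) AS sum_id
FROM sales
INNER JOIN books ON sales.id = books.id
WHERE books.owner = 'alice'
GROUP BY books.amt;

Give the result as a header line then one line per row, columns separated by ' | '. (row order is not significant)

== RESULT ==
books.amt | sum_id
6 | 6
7 | 5

Derivation:
After JOIN books (4 rows):
sales.dept | sales.id | books.owner | books.id | books.amt
fin | 1 | carol | 1 | 20
hr | 3 | alice | 3 | 6
hr | 3 | alice | 3 | 6
ops | 5 | alice | 5 | 7
After WHERE (3 rows):
sales.dept | sales.id | books.owner | books.id | books.amt
hr | 3 | alice | 3 | 6
hr | 3 | alice | 3 | 6
ops | 5 | alice | 5 | 7
After GROUP BY (2 rows):
books.amt | sum_id
6 | 6
7 | 5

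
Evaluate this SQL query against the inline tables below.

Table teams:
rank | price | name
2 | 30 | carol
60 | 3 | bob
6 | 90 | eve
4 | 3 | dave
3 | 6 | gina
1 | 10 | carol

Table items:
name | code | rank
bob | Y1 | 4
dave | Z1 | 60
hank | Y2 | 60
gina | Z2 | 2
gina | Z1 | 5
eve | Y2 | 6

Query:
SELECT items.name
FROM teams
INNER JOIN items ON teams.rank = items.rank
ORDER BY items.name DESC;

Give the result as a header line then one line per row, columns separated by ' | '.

After JOIN items (5 rows):
teams.rank | teams.price | teams.name | items.name | items.code | items.rank
2 | 30 | carol | gina | Z2 | 2
60 | 3 | bob | dave | Z1 | 60
60 | 3 | bob | hank | Y2 | 60
6 | 90 | eve | eve | Y2 | 6
4 | 3 | dave | bob | Y1 | 4
After SELECT (5 rows):
items.name
gina
dave
hank
eve
bob
After ORDER BY (5 rows):
items.name
hank
gina
eve
dave
bob

== RESULT ==
items.name
hank
gina
eve
dave
bob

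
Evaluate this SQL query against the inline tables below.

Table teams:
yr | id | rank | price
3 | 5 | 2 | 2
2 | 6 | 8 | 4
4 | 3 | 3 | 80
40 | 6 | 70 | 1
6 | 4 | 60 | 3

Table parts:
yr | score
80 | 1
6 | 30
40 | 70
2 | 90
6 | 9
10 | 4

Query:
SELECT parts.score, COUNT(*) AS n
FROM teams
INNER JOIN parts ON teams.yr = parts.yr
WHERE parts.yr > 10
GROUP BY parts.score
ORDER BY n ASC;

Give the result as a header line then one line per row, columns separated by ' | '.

After JOIN parts (4 rows):
teams.yr | teams.id | teams.rank | teams.price | parts.yr | parts.score
2 | 6 | 8 | 4 | 2 | 90
40 | 6 | 70 | 1 | 40 | 70
6 | 4 | 60 | 3 | 6 | 30
6 | 4 | 60 | 3 | 6 | 9
After WHERE (1 rows):
teams.yr | teams.id | teams.rank | teams.price | parts.yr | parts.score
40 | 6 | 70 | 1 | 40 | 70
After GROUP BY (1 rows):
parts.score | n
70 | 1
After ORDER BY (1 rows):
parts.score | n
70 | 1

== RESULT ==
parts.score | n
70 | 1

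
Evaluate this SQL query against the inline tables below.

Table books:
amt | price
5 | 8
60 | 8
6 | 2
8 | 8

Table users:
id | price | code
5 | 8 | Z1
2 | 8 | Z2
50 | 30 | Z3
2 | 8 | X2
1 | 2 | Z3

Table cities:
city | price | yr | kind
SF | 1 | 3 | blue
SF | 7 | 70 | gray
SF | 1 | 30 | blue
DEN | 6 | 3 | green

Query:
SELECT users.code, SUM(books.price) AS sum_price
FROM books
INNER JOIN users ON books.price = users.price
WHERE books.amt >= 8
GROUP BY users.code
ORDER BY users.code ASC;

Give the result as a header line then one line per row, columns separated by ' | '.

== RESULT ==
users.code | sum_price
X2 | 16
Z1 | 16
Z2 | 16

Derivation:
After JOIN users (10 rows):
books.amt | books.price | users.id | users.price | users.code
5 | 8 | 5 | 8 | Z1
5 | 8 | 2 | 8 | Z2
5 | 8 | 2 | 8 | X2
60 | 8 | 5 | 8 | Z1
60 | 8 | 2 | 8 | Z2
60 | 8 | 2 | 8 | X2
6 | 2 | 1 | 2 | Z3
8 | 8 | 5 | 8 | Z1
8 | 8 | 2 | 8 | Z2
8 | 8 | 2 | 8 | X2
After WHERE (6 rows):
books.amt | books.price | users.id | users.price | users.code
60 | 8 | 5 | 8 | Z1
60 | 8 | 2 | 8 | Z2
60 | 8 | 2 | 8 | X2
8 | 8 | 5 | 8 | Z1
8 | 8 | 2 | 8 | Z2
8 | 8 | 2 | 8 | X2
After GROUP BY (3 rows):
users.code | sum_price
Z1 | 16
Z2 | 16
X2 | 16
After ORDER BY (3 rows):
users.code | sum_price
X2 | 16
Z1 | 16
Z2 | 16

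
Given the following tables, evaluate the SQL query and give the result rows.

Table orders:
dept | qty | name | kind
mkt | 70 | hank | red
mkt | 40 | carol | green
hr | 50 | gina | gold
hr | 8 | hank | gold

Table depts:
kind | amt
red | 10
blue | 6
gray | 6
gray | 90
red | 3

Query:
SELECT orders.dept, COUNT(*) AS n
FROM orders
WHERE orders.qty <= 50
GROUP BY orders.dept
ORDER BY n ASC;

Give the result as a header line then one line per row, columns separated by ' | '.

== RESULT ==
orders.dept | n
mkt | 1
hr | 2

Derivation:
After WHERE (3 rows):
orders.dept | orders.qty | orders.name | orders.kind
mkt | 40 | carol | green
hr | 50 | gina | gold
hr | 8 | hank | gold
After GROUP BY (2 rows):
orders.dept | n
mkt | 1
hr | 2
After ORDER BY (2 rows):
orders.dept | n
mkt | 1
hr | 2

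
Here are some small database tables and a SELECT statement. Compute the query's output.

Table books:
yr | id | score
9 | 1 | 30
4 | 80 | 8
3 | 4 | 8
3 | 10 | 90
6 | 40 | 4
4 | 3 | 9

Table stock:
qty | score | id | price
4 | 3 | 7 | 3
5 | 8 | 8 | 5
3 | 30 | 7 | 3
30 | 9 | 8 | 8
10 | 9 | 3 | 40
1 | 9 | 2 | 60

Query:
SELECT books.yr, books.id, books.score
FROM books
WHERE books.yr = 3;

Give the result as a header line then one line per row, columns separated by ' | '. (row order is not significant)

== RESULT ==
books.yr | books.id | books.score
3 | 4 | 8
3 | 10 | 90

Derivation:
After WHERE (2 rows):
books.yr | books.id | books.score
3 | 4 | 8
3 | 10 | 90
After SELECT (2 rows):
books.yr | books.id | books.score
3 | 4 | 8
3 | 10 | 90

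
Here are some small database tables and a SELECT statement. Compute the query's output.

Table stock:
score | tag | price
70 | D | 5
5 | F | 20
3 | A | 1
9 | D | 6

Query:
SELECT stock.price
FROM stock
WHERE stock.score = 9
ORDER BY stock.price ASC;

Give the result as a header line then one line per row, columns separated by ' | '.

== RESULT ==
stock.price
6

Derivation:
After WHERE (1 rows):
stock.score | stock.tag | stock.price
9 | D | 6
After SELECT (1 rows):
stock.price
6
After ORDER BY (1 rows):
stock.price
6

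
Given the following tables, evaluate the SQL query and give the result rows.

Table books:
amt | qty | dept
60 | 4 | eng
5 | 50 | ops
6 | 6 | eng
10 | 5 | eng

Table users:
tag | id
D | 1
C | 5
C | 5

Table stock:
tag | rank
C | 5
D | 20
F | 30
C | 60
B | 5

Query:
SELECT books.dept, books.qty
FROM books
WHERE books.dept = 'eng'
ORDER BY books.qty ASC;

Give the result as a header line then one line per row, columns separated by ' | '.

After WHERE (3 rows):
books.amt | books.qty | books.dept
60 | 4 | eng
6 | 6 | eng
10 | 5 | eng
After SELECT (3 rows):
books.dept | books.qty
eng | 4
eng | 6
eng | 5
After ORDER BY (3 rows):
books.dept | books.qty
eng | 4
eng | 5
eng | 6

== RESULT ==
books.dept | books.qty
eng | 4
eng | 5
eng | 6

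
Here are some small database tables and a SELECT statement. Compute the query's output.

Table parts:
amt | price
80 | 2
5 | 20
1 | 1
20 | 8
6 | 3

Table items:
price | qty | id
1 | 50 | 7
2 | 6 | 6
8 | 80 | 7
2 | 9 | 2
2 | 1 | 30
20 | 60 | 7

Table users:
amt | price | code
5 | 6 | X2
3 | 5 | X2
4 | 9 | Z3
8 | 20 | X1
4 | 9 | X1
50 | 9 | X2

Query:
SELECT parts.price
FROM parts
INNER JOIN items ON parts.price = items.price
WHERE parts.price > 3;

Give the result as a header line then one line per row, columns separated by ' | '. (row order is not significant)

After JOIN items (6 rows):
parts.amt | parts.price | items.price | items.qty | items.id
80 | 2 | 2 | 6 | 6
80 | 2 | 2 | 9 | 2
80 | 2 | 2 | 1 | 30
5 | 20 | 20 | 60 | 7
1 | 1 | 1 | 50 | 7
20 | 8 | 8 | 80 | 7
After WHERE (2 rows):
parts.amt | parts.price | items.price | items.qty | items.id
5 | 20 | 20 | 60 | 7
20 | 8 | 8 | 80 | 7
After SELECT (2 rows):
parts.price
20
8

== RESULT ==
parts.price
20
8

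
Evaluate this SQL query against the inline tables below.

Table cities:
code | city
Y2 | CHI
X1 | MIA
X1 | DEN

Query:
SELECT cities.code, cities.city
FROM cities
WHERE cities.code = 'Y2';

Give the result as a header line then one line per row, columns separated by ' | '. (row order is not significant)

After WHERE (1 rows):
cities.code | cities.city
Y2 | CHI
After SELECT (1 rows):
cities.code | cities.city
Y2 | CHI

== RESULT ==
cities.code | cities.city
Y2 | CHI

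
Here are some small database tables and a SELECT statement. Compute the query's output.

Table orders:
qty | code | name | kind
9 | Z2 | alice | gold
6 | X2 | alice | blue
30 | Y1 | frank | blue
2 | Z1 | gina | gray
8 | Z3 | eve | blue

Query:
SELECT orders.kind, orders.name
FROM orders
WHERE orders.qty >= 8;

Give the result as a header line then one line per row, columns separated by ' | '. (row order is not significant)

After WHERE (3 rows):
orders.qty | orders.code | orders.name | orders.kind
9 | Z2 | alice | gold
30 | Y1 | frank | blue
8 | Z3 | eve | blue
After SELECT (3 rows):
orders.kind | orders.name
gold | alice
blue | frank
blue | eve

== RESULT ==
orders.kind | orders.name
gold | alice
blue | frank
blue | eve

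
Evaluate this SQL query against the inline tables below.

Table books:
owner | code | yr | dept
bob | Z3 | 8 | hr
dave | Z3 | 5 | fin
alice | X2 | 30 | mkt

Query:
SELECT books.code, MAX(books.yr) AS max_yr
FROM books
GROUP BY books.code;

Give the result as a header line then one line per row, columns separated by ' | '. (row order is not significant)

After GROUP BY (2 rows):
books.code | max_yr
Z3 | 8
X2 | 30

== RESULT ==
books.code | max_yr
Z3 | 8
X2 | 30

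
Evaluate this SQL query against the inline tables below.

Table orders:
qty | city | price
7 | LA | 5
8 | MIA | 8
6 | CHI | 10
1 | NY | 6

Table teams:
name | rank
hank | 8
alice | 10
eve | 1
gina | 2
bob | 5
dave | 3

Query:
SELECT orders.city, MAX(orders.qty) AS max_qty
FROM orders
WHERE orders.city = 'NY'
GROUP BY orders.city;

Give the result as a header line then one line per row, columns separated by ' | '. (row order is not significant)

After WHERE (1 rows):
orders.qty | orders.city | orders.price
1 | NY | 6
After GROUP BY (1 rows):
orders.city | max_qty
NY | 1

== RESULT ==
orders.city | max_qty
NY | 1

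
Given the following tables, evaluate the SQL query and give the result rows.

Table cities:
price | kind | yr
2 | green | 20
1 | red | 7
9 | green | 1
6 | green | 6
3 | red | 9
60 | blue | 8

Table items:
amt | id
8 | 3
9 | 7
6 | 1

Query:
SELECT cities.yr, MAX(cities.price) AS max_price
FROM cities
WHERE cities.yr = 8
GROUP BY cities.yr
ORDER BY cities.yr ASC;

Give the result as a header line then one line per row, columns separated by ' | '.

After WHERE (1 rows):
cities.price | cities.kind | cities.yr
60 | blue | 8
After GROUP BY (1 rows):
cities.yr | max_price
8 | 60
After ORDER BY (1 rows):
cities.yr | max_price
8 | 60

== RESULT ==
cities.yr | max_price
8 | 60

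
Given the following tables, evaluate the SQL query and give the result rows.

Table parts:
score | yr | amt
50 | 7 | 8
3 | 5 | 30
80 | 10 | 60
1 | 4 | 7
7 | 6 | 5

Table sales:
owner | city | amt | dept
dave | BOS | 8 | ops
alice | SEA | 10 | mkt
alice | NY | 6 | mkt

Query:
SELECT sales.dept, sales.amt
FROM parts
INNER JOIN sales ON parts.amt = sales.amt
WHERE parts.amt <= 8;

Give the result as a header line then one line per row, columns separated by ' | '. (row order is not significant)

After JOIN sales (1 rows):
parts.score | parts.yr | parts.amt | sales.owner | sales.city | sales.amt | sales.dept
50 | 7 | 8 | dave | BOS | 8 | ops
After WHERE (1 rows):
parts.score | parts.yr | parts.amt | sales.owner | sales.city | sales.amt | sales.dept
50 | 7 | 8 | dave | BOS | 8 | ops
After SELECT (1 rows):
sales.dept | sales.amt
ops | 8

== RESULT ==
sales.dept | sales.amt
ops | 8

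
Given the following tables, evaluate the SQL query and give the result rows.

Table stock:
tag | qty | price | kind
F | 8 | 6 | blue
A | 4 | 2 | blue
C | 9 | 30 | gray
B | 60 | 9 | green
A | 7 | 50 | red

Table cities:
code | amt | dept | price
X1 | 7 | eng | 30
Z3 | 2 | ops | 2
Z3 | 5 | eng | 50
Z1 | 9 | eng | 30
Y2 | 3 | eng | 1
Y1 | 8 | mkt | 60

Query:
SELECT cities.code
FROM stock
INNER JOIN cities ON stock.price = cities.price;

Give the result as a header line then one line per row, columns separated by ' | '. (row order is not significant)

After JOIN cities (4 rows):
stock.tag | stock.qty | stock.price | stock.kind | cities.code | cities.amt | cities.dept | cities.price
A | 4 | 2 | blue | Z3 | 2 | ops | 2
C | 9 | 30 | gray | X1 | 7 | eng | 30
C | 9 | 30 | gray | Z1 | 9 | eng | 30
A | 7 | 50 | red | Z3 | 5 | eng | 50
After SELECT (4 rows):
cities.code
Z3
X1
Z1
Z3

== RESULT ==
cities.code
Z3
X1
Z1
Z3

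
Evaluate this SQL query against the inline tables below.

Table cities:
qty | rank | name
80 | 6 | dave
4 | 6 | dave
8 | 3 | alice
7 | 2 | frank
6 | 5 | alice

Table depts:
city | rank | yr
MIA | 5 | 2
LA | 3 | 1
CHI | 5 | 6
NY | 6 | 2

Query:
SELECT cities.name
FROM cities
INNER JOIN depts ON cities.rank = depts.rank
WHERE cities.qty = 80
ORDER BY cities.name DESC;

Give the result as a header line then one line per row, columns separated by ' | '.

After JOIN depts (5 rows):
cities.qty | cities.rank | cities.name | depts.city | depts.rank | depts.yr
80 | 6 | dave | NY | 6 | 2
4 | 6 | dave | NY | 6 | 2
8 | 3 | alice | LA | 3 | 1
6 | 5 | alice | MIA | 5 | 2
6 | 5 | alice | CHI | 5 | 6
After WHERE (1 rows):
cities.qty | cities.rank | cities.name | depts.city | depts.rank | depts.yr
80 | 6 | dave | NY | 6 | 2
After SELECT (1 rows):
cities.name
dave
After ORDER BY (1 rows):
cities.name
dave

== RESULT ==
cities.name
dave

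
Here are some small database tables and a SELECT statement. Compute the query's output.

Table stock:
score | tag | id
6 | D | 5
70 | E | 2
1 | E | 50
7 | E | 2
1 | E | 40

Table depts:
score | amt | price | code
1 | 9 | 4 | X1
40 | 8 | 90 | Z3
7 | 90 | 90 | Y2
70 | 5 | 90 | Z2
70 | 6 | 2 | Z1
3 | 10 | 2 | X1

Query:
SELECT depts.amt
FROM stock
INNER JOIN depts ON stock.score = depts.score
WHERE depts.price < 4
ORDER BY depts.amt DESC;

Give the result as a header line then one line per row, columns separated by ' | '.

== RESULT ==
depts.amt
6

Derivation:
After JOIN depts (5 rows):
stock.score | stock.tag | stock.id | depts.score | depts.amt | depts.price | depts.code
70 | E | 2 | 70 | 5 | 90 | Z2
70 | E | 2 | 70 | 6 | 2 | Z1
1 | E | 50 | 1 | 9 | 4 | X1
7 | E | 2 | 7 | 90 | 90 | Y2
1 | E | 40 | 1 | 9 | 4 | X1
After WHERE (1 rows):
stock.score | stock.tag | stock.id | depts.score | depts.amt | depts.price | depts.code
70 | E | 2 | 70 | 6 | 2 | Z1
After SELECT (1 rows):
depts.amt
6
After ORDER BY (1 rows):
depts.amt
6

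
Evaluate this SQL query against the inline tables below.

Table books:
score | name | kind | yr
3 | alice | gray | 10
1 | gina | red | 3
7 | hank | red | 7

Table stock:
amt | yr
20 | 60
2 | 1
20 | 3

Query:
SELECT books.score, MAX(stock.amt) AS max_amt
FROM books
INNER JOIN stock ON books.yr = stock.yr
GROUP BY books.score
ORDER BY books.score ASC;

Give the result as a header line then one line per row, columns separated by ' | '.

== RESULT ==
books.score | max_amt
1 | 20

Derivation:
After JOIN stock (1 rows):
books.score | books.name | books.kind | books.yr | stock.amt | stock.yr
1 | gina | red | 3 | 20 | 3
After GROUP BY (1 rows):
books.score | max_amt
1 | 20
After ORDER BY (1 rows):
books.score | max_amt
1 | 20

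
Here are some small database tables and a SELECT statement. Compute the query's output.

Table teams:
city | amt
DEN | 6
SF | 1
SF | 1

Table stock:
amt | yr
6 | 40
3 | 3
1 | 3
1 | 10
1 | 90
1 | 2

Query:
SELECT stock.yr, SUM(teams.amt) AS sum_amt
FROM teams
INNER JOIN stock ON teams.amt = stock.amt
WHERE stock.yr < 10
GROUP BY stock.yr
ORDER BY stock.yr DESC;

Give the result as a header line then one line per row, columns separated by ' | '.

After JOIN stock (9 rows):
teams.city | teams.amt | stock.amt | stock.yr
DEN | 6 | 6 | 40
SF | 1 | 1 | 3
SF | 1 | 1 | 10
SF | 1 | 1 | 90
SF | 1 | 1 | 2
SF | 1 | 1 | 3
SF | 1 | 1 | 10
SF | 1 | 1 | 90
SF | 1 | 1 | 2
After WHERE (4 rows):
teams.city | teams.amt | stock.amt | stock.yr
SF | 1 | 1 | 3
SF | 1 | 1 | 2
SF | 1 | 1 | 3
SF | 1 | 1 | 2
After GROUP BY (2 rows):
stock.yr | sum_amt
3 | 2
2 | 2
After ORDER BY (2 rows):
stock.yr | sum_amt
3 | 2
2 | 2

== RESULT ==
stock.yr | sum_amt
3 | 2
2 | 2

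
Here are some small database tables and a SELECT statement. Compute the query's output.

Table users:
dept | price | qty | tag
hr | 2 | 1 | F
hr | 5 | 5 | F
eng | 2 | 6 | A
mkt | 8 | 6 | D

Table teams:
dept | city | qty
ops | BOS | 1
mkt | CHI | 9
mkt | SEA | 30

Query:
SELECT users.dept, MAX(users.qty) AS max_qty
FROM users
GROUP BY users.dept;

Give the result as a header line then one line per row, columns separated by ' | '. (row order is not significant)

== RESULT ==
users.dept | max_qty
hr | 5
eng | 6
mkt | 6

Derivation:
After GROUP BY (3 rows):
users.dept | max_qty
hr | 5
eng | 6
mkt | 6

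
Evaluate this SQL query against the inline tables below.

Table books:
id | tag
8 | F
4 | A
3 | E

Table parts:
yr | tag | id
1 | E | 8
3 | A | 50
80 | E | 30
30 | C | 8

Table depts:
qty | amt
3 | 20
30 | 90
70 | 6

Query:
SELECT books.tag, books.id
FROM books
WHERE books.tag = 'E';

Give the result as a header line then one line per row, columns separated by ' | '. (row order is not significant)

After WHERE (1 rows):
books.id | books.tag
3 | E
After SELECT (1 rows):
books.tag | books.id
E | 3

== RESULT ==
books.tag | books.id
E | 3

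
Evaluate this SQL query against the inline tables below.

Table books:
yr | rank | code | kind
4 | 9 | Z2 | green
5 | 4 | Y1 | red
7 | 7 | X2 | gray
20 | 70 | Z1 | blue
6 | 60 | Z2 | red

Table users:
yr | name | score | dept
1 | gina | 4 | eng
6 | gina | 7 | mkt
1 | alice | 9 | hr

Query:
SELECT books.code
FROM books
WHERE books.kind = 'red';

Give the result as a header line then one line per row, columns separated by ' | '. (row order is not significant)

After WHERE (2 rows):
books.yr | books.rank | books.code | books.kind
5 | 4 | Y1 | red
6 | 60 | Z2 | red
After SELECT (2 rows):
books.code
Y1
Z2

== RESULT ==
books.code
Y1
Z2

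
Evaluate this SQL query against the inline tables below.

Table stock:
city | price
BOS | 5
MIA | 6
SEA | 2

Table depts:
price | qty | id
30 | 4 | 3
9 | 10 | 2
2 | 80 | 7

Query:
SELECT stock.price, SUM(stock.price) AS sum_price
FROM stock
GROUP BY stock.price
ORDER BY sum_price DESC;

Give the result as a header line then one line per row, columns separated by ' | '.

After GROUP BY (3 rows):
stock.price | sum_price
5 | 5
6 | 6
2 | 2
After ORDER BY (3 rows):
stock.price | sum_price
6 | 6
5 | 5
2 | 2

== RESULT ==
stock.price | sum_price
6 | 6
5 | 5
2 | 2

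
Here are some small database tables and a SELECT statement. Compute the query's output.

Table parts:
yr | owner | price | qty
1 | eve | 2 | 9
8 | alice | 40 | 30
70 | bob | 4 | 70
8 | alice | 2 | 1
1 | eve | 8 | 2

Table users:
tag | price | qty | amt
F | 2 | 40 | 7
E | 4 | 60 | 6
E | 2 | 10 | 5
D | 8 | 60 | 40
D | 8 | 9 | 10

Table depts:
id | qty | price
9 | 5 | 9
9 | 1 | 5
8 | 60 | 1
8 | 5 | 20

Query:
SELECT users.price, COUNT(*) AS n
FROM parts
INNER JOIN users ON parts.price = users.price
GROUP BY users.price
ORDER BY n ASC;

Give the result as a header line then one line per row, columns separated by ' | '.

== RESULT ==
users.price | n
4 | 1
8 | 2
2 | 4

Derivation:
After JOIN users (7 rows):
parts.yr | parts.owner | parts.price | parts.qty | users.tag | users.price | users.qty | users.amt
1 | eve | 2 | 9 | F | 2 | 40 | 7
1 | eve | 2 | 9 | E | 2 | 10 | 5
70 | bob | 4 | 70 | E | 4 | 60 | 6
8 | alice | 2 | 1 | F | 2 | 40 | 7
8 | alice | 2 | 1 | E | 2 | 10 | 5
1 | eve | 8 | 2 | D | 8 | 60 | 40
1 | eve | 8 | 2 | D | 8 | 9 | 10
After GROUP BY (3 rows):
users.price | n
2 | 4
4 | 1
8 | 2
After ORDER BY (3 rows):
users.price | n
4 | 1
8 | 2
2 | 4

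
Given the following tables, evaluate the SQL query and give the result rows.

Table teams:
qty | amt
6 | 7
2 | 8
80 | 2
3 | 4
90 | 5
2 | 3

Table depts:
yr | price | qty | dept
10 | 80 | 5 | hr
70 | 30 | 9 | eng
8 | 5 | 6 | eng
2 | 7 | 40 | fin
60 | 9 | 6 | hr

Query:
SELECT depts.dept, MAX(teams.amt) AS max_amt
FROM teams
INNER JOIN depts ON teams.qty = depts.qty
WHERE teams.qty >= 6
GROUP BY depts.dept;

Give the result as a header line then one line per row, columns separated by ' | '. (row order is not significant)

== RESULT ==
depts.dept | max_amt
eng | 7
hr | 7

Derivation:
After JOIN depts (2 rows):
teams.qty | teams.amt | depts.yr | depts.price | depts.qty | depts.dept
6 | 7 | 8 | 5 | 6 | eng
6 | 7 | 60 | 9 | 6 | hr
After WHERE (2 rows):
teams.qty | teams.amt | depts.yr | depts.price | depts.qty | depts.dept
6 | 7 | 8 | 5 | 6 | eng
6 | 7 | 60 | 9 | 6 | hr
After GROUP BY (2 rows):
depts.dept | max_amt
eng | 7
hr | 7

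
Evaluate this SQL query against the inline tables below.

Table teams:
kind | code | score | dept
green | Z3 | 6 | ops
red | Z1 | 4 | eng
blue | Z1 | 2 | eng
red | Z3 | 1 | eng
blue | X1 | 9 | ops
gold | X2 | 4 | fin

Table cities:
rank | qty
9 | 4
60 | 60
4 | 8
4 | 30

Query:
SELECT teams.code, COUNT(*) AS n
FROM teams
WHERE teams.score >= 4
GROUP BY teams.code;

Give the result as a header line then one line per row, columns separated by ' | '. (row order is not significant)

After WHERE (4 rows):
teams.kind | teams.code | teams.score | teams.dept
green | Z3 | 6 | ops
red | Z1 | 4 | eng
blue | X1 | 9 | ops
gold | X2 | 4 | fin
After GROUP BY (4 rows):
teams.code | n
Z3 | 1
Z1 | 1
X1 | 1
X2 | 1

== RESULT ==
teams.code | n
Z3 | 1
Z1 | 1
X1 | 1
X2 | 1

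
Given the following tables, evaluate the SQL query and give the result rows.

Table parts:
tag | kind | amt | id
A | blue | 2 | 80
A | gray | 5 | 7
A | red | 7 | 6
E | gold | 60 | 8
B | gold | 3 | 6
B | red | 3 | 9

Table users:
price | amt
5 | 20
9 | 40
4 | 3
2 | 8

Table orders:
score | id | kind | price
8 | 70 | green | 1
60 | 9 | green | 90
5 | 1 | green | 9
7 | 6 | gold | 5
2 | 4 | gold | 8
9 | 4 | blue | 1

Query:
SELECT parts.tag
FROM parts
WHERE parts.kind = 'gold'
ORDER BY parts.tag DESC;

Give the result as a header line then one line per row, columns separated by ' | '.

== RESULT ==
parts.tag
E
B

Derivation:
After WHERE (2 rows):
parts.tag | parts.kind | parts.amt | parts.id
E | gold | 60 | 8
B | gold | 3 | 6
After SELECT (2 rows):
parts.tag
E
B
After ORDER BY (2 rows):
parts.tag
E
B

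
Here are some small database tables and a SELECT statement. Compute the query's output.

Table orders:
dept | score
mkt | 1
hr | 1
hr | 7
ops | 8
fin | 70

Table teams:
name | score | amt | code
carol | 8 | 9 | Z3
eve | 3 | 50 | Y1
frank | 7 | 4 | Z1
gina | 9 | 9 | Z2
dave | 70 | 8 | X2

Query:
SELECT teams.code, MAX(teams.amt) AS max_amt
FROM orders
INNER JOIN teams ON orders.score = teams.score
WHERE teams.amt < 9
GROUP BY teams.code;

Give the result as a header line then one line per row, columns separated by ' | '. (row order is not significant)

After JOIN teams (3 rows):
orders.dept | orders.score | teams.name | teams.score | teams.amt | teams.code
hr | 7 | frank | 7 | 4 | Z1
ops | 8 | carol | 8 | 9 | Z3
fin | 70 | dave | 70 | 8 | X2
After WHERE (2 rows):
orders.dept | orders.score | teams.name | teams.score | teams.amt | teams.code
hr | 7 | frank | 7 | 4 | Z1
fin | 70 | dave | 70 | 8 | X2
After GROUP BY (2 rows):
teams.code | max_amt
Z1 | 4
X2 | 8

== RESULT ==
teams.code | max_amt
Z1 | 4
X2 | 8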